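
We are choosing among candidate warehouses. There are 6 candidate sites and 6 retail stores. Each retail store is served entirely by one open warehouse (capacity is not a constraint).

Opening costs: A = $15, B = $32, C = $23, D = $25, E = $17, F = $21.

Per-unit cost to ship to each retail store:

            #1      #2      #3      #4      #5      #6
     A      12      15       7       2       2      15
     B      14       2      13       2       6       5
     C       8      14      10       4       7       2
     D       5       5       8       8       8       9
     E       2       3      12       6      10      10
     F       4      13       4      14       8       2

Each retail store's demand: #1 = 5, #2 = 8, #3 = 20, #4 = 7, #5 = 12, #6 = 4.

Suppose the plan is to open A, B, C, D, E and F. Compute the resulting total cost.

Each retail store is assigned to its cheapest site among the open ones.
{A, B, C, D, E, F}: #1→E 2·5=10, #2→B 2·8=16, #3→F 4·20=80, #4→A 2·7=14, #5→A 2·12=24, #6→C 2·4=8. Service 152; fixed 133; total 285.

Total cost: 285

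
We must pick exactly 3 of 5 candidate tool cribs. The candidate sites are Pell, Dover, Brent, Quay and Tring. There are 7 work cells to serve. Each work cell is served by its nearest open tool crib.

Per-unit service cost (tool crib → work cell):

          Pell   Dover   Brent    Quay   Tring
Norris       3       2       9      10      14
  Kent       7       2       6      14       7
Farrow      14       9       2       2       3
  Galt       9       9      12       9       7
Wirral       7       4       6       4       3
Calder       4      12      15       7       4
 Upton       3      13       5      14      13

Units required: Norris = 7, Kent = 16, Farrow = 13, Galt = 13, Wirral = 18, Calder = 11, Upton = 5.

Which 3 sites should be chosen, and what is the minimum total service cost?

Choose Dover, Brent and Tring; total service cost 286.

With exactly 3 open, each work cell uses its cheapest among the chosen.
{Dover, Brent, Tring}: Norris→Dover 2·7=14, Kent→Dover 2·16=32, Farrow→Brent 2·13=26, Galt→Tring 7·13=91, Wirral→Tring 3·18=54, Calder→Tring 4·11=44, Upton→Brent 5·5=25. Service cost 286.
{Pell, Dover, Tring}: service cost 289
{Pell, Dover, Brent}: service cost 320
Among all 10 size-3 choices, {Dover, Brent, Tring} is lowest.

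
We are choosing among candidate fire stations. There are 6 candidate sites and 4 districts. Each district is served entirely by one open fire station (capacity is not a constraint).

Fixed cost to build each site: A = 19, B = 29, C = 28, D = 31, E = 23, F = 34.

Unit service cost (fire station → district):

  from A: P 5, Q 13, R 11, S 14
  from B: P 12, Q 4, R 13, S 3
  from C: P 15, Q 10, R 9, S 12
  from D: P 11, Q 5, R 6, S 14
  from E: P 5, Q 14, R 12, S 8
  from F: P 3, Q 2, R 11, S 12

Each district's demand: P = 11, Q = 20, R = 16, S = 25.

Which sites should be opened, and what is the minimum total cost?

Open B, D and F; minimum total cost 338.

For any fixed open set, each district goes to its cheapest open site; total = fixed + service.
{B, D, F}: P→F 3·11=33, Q→F 2·20=40, R→D 6·16=96, S→B 3·25=75. Service 244; fixed 94; total 338.
{A, B, D, F}: P→F 3·11=33, Q→F 2·20=40, R→D 6·16=96, S→B 3·25=75. Service 244; fixed 113; total 357.
{B, D, E, F}: P→F 3·11=33, Q→F 2·20=40, R→D 6·16=96, S→B 3·25=75. Service 244; fixed 117; total 361.
{A, B, C, D, E, F}: service 244 + fixed 164 = 408
No other subset beats 338.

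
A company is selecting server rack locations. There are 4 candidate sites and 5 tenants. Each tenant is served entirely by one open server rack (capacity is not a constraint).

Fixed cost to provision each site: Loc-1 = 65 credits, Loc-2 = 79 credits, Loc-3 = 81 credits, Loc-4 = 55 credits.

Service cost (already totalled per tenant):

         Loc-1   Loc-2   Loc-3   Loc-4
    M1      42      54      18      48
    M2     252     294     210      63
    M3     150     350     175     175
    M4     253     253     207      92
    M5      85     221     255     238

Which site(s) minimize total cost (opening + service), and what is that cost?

For any fixed open set, each tenant goes to its cheapest open site; total = fixed + service.
{Loc-1, Loc-4}: M1→Loc-1 42, M2→Loc-4 63, M3→Loc-1 150, M4→Loc-4 92, M5→Loc-1 85. Service 432; fixed 120; total 552.
{Loc-1, Loc-3, Loc-4}: M1→Loc-3 18, M2→Loc-4 63, M3→Loc-1 150, M4→Loc-4 92, M5→Loc-1 85. Service 408; fixed 201; total 609.
{Loc-1, Loc-2, Loc-4}: service 432 + fixed 199 = 631
{Loc-1, Loc-2, Loc-3, Loc-4}: M1→Loc-3 18, M2→Loc-4 63, M3→Loc-1 150, M4→Loc-4 92, M5→Loc-1 85. Service 408; fixed 280; total 688.
No other subset beats 552.

Open Loc-1 and Loc-4; minimum total cost 552.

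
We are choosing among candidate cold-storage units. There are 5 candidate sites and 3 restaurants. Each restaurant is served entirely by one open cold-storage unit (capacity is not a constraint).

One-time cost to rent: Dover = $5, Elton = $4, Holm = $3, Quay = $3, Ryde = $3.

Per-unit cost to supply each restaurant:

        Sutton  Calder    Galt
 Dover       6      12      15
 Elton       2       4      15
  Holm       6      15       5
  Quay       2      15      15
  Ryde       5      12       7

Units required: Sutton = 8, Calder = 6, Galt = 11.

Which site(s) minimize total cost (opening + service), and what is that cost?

For any fixed open set, each restaurant goes to its cheapest open site; total = fixed + service.
{Elton, Holm}: Sutton→Elton 2·8=16, Calder→Elton 4·6=24, Galt→Holm 5·11=55. Service 95; fixed 7; total 102.
{Elton, Holm, Quay}: service 95 + fixed 10 = 105
{Elton, Holm, Ryde}: Sutton→Elton 2·8=16, Calder→Elton 4·6=24, Galt→Holm 5·11=55. Service 95; fixed 10; total 105.
{Dover, Elton, Holm, Quay, Ryde}: service 95 + fixed 18 = 113
No other subset beats 102.

Open Elton and Holm; minimum total cost 102.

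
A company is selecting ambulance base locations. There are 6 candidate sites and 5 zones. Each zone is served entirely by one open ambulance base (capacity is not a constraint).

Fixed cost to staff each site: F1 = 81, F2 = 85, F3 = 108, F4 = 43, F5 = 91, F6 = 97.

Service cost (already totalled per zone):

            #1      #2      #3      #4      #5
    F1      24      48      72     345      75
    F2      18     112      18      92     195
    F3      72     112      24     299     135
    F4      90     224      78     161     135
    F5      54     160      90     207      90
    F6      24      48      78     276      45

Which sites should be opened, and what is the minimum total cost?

Open F2 and F6; minimum total cost 403.

For any fixed open set, each zone goes to its cheapest open site; total = fixed + service.
{F2, F6}: #1→F2 18, #2→F6 48, #3→F2 18, #4→F2 92, #5→F6 45. Service 221; fixed 182; total 403.
{F1, F2}: #1→F2 18, #2→F1 48, #3→F2 18, #4→F2 92, #5→F1 75. Service 251; fixed 166; total 417.
{F2, F4, F6}: #1→F2 18, #2→F6 48, #3→F2 18, #4→F2 92, #5→F6 45. Service 221; fixed 225; total 446.
{F1, F2, F3, F4, F5, F6}: service 221 + fixed 505 = 726
No other subset beats 403.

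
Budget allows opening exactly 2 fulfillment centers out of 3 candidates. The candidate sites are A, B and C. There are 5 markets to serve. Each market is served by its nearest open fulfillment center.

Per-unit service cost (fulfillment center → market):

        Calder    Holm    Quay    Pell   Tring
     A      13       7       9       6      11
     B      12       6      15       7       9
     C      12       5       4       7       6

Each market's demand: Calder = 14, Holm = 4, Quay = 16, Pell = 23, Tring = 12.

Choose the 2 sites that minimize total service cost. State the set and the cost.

With exactly 2 open, each market uses its cheapest among the chosen.
{A, C}: Calder→C 12·14=168, Holm→C 5·4=20, Quay→C 4·16=64, Pell→A 6·23=138, Tring→C 6·12=72. Service cost 462.
{B, C}: service cost 485
{A, B}: service cost 582
Among all 3 size-2 choices, {A, C} is lowest.

Choose A and C; total service cost 462.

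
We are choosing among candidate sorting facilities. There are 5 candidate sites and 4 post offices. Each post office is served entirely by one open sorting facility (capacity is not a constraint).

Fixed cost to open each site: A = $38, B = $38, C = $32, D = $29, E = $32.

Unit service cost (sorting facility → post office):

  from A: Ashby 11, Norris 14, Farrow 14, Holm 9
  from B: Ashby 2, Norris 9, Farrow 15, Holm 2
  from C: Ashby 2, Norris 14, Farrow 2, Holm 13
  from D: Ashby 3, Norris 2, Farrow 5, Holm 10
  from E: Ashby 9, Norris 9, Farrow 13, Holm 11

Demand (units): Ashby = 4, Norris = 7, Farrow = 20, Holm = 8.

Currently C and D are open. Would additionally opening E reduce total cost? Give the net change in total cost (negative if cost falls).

No — net change +32 (cost rises by 32).

Current service cost with {C, D}: 142.
Adding E: each post office re-picks its cheapest; new service cost 142, saving 0.
Extra fixed cost: 32. Net change = 32 − 0 = 32.
(Totals: 203 → 235.)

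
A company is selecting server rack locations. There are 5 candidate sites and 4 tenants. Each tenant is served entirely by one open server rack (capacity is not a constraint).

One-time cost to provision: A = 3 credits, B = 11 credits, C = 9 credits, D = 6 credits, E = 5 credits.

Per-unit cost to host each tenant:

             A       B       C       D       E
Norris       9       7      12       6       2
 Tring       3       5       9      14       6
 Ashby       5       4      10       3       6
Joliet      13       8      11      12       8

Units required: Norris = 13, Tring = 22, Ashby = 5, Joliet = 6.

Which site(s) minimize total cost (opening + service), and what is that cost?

For any fixed open set, each tenant goes to its cheapest open site; total = fixed + service.
{A, D, E}: Norris→E 2·13=26, Tring→A 3·22=66, Ashby→D 3·5=15, Joliet→E 8·6=48. Service 155; fixed 14; total 169.
{A, E}: service 165 + fixed 8 = 173
{A, C, D, E}: service 155 + fixed 23 = 178
{A, B, C, D, E}: Norris→E 2·13=26, Tring→A 3·22=66, Ashby→D 3·5=15, Joliet→B 8·6=48. Service 155; fixed 34; total 189.
No other subset beats 169.

Open A, D and E; minimum total cost 169.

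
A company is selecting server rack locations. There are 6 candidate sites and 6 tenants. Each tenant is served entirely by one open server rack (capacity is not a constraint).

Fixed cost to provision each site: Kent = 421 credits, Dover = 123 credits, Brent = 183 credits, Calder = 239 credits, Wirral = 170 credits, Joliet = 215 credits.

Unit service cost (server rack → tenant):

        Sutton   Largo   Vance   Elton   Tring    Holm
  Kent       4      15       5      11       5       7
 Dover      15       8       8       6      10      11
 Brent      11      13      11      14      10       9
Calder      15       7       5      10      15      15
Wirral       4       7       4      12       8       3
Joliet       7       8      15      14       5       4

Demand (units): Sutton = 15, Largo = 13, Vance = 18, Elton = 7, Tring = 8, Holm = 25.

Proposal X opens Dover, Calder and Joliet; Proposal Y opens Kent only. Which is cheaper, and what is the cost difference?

Proposal X is cheaper by 13.

Proposal X: {Dover, Calder, Joliet}: Sutton→Joliet 7·15=105, Largo→Calder 7·13=91, Vance→Calder 5·18=90, Elton→Dover 6·7=42, Tring→Joliet 5·8=40, Holm→Joliet 4·25=100. Service 468; fixed 577; total 1045.
Proposal Y: {Kent}: Sutton→Kent 4·15=60, Largo→Kent 15·13=195, Vance→Kent 5·18=90, Elton→Kent 11·7=77, Tring→Kent 5·8=40, Holm→Kent 7·25=175. Service 637; fixed 421; total 1058.
Difference: |1045 − 1058| = 13.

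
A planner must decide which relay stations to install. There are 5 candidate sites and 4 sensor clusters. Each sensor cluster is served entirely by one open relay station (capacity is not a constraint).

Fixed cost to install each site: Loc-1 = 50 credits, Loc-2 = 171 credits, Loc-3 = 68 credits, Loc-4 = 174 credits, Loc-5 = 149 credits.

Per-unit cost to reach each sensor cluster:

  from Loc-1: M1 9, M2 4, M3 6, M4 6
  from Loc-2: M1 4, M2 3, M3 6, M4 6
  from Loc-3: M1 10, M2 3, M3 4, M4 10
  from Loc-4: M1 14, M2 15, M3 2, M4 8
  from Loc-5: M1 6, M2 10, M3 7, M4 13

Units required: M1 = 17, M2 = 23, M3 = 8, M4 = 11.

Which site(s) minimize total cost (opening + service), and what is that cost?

For any fixed open set, each sensor cluster goes to its cheapest open site; total = fixed + service.
{Loc-1}: M1→Loc-1 9·17=153, M2→Loc-1 4·23=92, M3→Loc-1 6·8=48, M4→Loc-1 6·11=66. Service 359; fixed 50; total 409.
{Loc-2}: M1→Loc-2 4·17=68, M2→Loc-2 3·23=69, M3→Loc-2 6·8=48, M4→Loc-2 6·11=66. Service 251; fixed 171; total 422.
{Loc-1, Loc-3}: service 320 + fixed 118 = 438
{Loc-1, Loc-2, Loc-3, Loc-4, Loc-5}: service 219 + fixed 612 = 831
No other subset beats 409.

Open Loc-1 only; minimum total cost 409.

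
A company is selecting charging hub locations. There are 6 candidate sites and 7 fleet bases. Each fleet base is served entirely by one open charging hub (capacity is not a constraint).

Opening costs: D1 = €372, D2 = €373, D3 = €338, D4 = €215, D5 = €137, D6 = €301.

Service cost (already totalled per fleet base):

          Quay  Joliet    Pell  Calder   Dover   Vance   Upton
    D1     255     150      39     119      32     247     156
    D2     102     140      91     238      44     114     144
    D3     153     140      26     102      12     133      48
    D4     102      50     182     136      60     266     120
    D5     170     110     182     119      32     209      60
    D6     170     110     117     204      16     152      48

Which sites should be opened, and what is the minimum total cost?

Open D3 only; minimum total cost 952.

For any fixed open set, each fleet base goes to its cheapest open site; total = fixed + service.
{D3}: Quay→D3 153, Joliet→D3 140, Pell→D3 26, Calder→D3 102, Dover→D3 12, Vance→D3 133, Upton→D3 48. Service 614; fixed 338; total 952.
{D5}: service 882 + fixed 137 = 1019
{D3, D4}: service 473 + fixed 553 = 1026
{D1, D2, D3, D4, D5, D6}: service 454 + fixed 1736 = 2190
No other subset beats 952.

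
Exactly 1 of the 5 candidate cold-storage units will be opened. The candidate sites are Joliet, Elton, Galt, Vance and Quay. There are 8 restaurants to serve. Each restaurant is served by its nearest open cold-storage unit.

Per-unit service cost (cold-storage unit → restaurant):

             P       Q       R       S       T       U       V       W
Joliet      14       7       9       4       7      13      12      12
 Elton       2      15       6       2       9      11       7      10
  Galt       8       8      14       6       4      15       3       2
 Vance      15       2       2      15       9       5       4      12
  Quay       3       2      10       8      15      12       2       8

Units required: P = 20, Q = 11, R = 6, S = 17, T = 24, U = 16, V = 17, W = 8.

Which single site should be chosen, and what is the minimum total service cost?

With exactly 1 open, each restaurant uses its cheapest among the chosen.
{Galt}: P→Galt 8·20=160, Q→Galt 8·11=88, R→Galt 14·6=84, S→Galt 6·17=102, T→Galt 4·24=96, U→Galt 15·16=240, V→Galt 3·17=51, W→Galt 2·8=16. Service cost 837.
{Elton}: service cost 866
{Quay}: service cost 928
Among all 5 size-1 choices, {Galt} is lowest.

Choose Galt only; total service cost 837.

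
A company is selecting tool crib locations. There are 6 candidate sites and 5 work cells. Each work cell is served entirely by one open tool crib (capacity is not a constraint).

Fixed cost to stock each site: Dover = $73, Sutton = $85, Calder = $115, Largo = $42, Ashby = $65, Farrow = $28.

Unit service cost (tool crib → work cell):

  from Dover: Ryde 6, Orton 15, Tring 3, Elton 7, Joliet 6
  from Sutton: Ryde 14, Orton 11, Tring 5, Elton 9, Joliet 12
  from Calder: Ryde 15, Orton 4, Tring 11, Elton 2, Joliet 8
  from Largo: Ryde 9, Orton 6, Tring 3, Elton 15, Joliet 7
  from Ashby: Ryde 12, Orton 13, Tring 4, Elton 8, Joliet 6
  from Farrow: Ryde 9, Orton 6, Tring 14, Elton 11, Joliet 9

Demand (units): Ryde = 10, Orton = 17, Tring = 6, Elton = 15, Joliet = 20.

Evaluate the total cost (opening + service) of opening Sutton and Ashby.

Total cost: 721

Each work cell is assigned to its cheapest site among the open ones.
{Sutton, Ashby}: Ryde→Ashby 12·10=120, Orton→Sutton 11·17=187, Tring→Ashby 4·6=24, Elton→Ashby 8·15=120, Joliet→Ashby 6·20=120. Service 571; fixed 150; total 721.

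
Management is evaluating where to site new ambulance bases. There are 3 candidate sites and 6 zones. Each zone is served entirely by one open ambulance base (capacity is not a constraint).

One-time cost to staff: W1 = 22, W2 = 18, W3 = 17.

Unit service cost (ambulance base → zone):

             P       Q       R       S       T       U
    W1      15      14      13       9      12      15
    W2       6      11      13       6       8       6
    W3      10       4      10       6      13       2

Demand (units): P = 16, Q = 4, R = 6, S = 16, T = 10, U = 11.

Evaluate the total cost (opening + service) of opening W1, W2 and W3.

Total cost: 427

Each zone is assigned to its cheapest site among the open ones.
{W1, W2, W3}: P→W2 6·16=96, Q→W3 4·4=16, R→W3 10·6=60, S→W2 6·16=96, T→W2 8·10=80, U→W3 2·11=22. Service 370; fixed 57; total 427.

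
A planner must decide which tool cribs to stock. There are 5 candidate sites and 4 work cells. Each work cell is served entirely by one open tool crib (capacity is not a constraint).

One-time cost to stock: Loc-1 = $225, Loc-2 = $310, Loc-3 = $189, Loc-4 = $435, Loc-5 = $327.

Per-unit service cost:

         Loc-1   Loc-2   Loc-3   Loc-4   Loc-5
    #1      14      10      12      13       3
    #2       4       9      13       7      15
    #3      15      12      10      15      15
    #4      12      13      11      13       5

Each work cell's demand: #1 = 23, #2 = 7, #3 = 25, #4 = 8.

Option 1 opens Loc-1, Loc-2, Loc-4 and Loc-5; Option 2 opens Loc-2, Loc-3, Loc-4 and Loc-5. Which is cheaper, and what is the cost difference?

Option 1: {Loc-1, Loc-2, Loc-4, Loc-5}: #1→Loc-5 3·23=69, #2→Loc-1 4·7=28, #3→Loc-2 12·25=300, #4→Loc-5 5·8=40. Service 437; fixed 1297; total 1734.
Option 2: {Loc-2, Loc-3, Loc-4, Loc-5}: #1→Loc-5 3·23=69, #2→Loc-4 7·7=49, #3→Loc-3 10·25=250, #4→Loc-5 5·8=40. Service 408; fixed 1261; total 1669.
Difference: |1734 − 1669| = 65.

Option 2 is cheaper by 65.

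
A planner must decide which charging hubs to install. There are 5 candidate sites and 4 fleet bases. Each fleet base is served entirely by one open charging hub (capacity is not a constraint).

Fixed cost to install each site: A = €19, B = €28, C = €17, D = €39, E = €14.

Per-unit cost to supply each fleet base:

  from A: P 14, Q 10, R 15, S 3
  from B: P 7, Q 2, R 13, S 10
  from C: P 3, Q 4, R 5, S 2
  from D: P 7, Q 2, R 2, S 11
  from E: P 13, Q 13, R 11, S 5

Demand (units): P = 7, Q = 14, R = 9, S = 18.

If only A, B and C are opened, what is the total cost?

Each fleet base is assigned to its cheapest site among the open ones.
{A, B, C}: P→C 3·7=21, Q→B 2·14=28, R→C 5·9=45, S→C 2·18=36. Service 130; fixed 64; total 194.

Total cost: 194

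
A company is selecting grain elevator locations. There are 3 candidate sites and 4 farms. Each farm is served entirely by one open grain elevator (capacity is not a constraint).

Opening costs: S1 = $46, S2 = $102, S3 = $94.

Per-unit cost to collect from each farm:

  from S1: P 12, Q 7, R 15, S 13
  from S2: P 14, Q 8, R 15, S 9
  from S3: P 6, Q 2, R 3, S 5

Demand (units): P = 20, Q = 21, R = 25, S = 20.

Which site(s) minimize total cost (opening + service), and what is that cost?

Open S3 only; minimum total cost 431.

For any fixed open set, each farm goes to its cheapest open site; total = fixed + service.
{S3}: P→S3 6·20=120, Q→S3 2·21=42, R→S3 3·25=75, S→S3 5·20=100. Service 337; fixed 94; total 431.
{S1, S3}: P→S3 6·20=120, Q→S3 2·21=42, R→S3 3·25=75, S→S3 5·20=100. Service 337; fixed 140; total 477.
{S2, S3}: service 337 + fixed 196 = 533
{S1, S2, S3}: service 337 + fixed 242 = 579
No other subset beats 431.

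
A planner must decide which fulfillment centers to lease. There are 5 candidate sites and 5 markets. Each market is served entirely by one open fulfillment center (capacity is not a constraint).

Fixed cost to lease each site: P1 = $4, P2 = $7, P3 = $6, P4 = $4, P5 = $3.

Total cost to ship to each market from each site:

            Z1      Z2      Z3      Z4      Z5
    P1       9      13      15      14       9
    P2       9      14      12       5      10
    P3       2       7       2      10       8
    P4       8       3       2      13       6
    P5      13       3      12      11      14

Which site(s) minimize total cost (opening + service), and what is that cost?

Open P3 and P4; minimum total cost 33.

For any fixed open set, each market goes to its cheapest open site; total = fixed + service.
{P3, P4}: Z1→P3 2, Z2→P4 3, Z3→P3 2, Z4→P3 10, Z5→P4 6. Service 23; fixed 10; total 33.
{P3, P5}: service 25 + fixed 9 = 34
{P2, P3, P4}: service 18 + fixed 17 = 35
{P1, P2, P3, P4, P5}: service 18 + fixed 24 = 42
No other subset beats 33.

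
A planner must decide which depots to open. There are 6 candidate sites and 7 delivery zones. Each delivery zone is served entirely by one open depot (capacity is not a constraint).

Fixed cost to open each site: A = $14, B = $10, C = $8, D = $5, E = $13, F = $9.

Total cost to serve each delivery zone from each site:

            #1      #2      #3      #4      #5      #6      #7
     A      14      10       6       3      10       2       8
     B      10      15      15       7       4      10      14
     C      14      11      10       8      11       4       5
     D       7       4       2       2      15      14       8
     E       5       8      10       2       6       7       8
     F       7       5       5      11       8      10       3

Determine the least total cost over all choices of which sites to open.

Minimum total cost: 48

For any fixed open set, each delivery zone goes to its cheapest open site; total = fixed + service.
{C, D}: #1→D 7, #2→D 4, #3→D 2, #4→D 2, #5→C 11, #6→C 4, #7→C 5. Service 35; fixed 13; total 48.
{D, F}: service 36 + fixed 14 = 50
{B, C, D}: #1→D 7, #2→D 4, #3→D 2, #4→D 2, #5→B 4, #6→C 4, #7→C 5. Service 28; fixed 23; total 51.
{A, B, C, D, E, F}: service 22 + fixed 59 = 81
No other subset beats 48.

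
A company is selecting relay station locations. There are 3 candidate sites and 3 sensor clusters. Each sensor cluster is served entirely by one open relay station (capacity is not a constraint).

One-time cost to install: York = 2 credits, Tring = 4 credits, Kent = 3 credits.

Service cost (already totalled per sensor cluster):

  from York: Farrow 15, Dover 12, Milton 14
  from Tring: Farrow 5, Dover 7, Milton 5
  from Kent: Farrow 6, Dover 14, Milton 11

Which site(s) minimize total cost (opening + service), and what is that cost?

For any fixed open set, each sensor cluster goes to its cheapest open site; total = fixed + service.
{Tring}: Farrow→Tring 5, Dover→Tring 7, Milton→Tring 5. Service 17; fixed 4; total 21.
{York, Tring}: Farrow→Tring 5, Dover→Tring 7, Milton→Tring 5. Service 17; fixed 6; total 23.
{Tring, Kent}: Farrow→Tring 5, Dover→Tring 7, Milton→Tring 5. Service 17; fixed 7; total 24.
{York, Tring, Kent}: service 17 + fixed 9 = 26
No other subset beats 21.

Open Tring only; minimum total cost 21.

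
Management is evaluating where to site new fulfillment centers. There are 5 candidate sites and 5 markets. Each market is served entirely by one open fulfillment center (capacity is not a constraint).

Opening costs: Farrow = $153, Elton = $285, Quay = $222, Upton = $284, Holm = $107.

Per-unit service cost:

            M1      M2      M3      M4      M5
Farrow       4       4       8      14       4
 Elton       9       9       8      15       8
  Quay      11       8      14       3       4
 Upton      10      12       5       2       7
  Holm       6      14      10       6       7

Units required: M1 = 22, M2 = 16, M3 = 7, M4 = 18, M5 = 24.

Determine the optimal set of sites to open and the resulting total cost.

Open Farrow and Holm; minimum total cost 672.

For any fixed open set, each market goes to its cheapest open site; total = fixed + service.
{Farrow, Holm}: M1→Farrow 4·22=88, M2→Farrow 4·16=64, M3→Farrow 8·7=56, M4→Holm 6·18=108, M5→Farrow 4·24=96. Service 412; fixed 260; total 672.
{Farrow}: M1→Farrow 4·22=88, M2→Farrow 4·16=64, M3→Farrow 8·7=56, M4→Farrow 14·18=252, M5→Farrow 4·24=96. Service 556; fixed 153; total 709.
{Farrow, Quay}: service 358 + fixed 375 = 733
{Farrow, Elton, Quay, Upton, Holm}: service 319 + fixed 1051 = 1370
No other subset beats 672.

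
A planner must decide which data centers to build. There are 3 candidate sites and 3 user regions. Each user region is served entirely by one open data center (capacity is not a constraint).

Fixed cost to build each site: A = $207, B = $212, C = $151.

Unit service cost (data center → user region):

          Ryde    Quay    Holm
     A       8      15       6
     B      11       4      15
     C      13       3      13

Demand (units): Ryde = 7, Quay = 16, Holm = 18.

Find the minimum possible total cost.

For any fixed open set, each user region goes to its cheapest open site; total = fixed + service.
{C}: Ryde→C 13·7=91, Quay→C 3·16=48, Holm→C 13·18=234. Service 373; fixed 151; total 524.
{A, C}: service 212 + fixed 358 = 570
{A}: Ryde→A 8·7=56, Quay→A 15·16=240, Holm→A 6·18=108. Service 404; fixed 207; total 611.
{A, B, C}: Ryde→A 8·7=56, Quay→C 3·16=48, Holm→A 6·18=108. Service 212; fixed 570; total 782.
(All 7 nonempty subsets were checked; C only is lowest.)

Minimum total cost: 524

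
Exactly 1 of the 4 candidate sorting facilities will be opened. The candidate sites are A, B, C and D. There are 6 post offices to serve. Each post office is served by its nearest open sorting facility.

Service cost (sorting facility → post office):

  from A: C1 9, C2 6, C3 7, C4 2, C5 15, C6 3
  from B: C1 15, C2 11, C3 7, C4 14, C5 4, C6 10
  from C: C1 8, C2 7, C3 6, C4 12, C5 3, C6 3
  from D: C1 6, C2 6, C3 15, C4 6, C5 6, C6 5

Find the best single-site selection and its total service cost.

Choose C only; total service cost 39.

With exactly 1 open, each post office uses its cheapest among the chosen.
{C}: C1→C 8, C2→C 7, C3→C 6, C4→C 12, C5→C 3, C6→C 3. Service cost 39.
{A}: service cost 42
{D}: service cost 44
Among all 4 size-1 choices, {C} is lowest.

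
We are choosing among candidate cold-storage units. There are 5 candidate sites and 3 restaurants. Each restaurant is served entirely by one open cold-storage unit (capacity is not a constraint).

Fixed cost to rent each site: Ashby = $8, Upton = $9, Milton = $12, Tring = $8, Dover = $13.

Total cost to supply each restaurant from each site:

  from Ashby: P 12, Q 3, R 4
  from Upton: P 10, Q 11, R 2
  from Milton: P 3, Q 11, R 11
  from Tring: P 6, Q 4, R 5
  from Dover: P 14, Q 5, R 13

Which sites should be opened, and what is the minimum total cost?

For any fixed open set, each restaurant goes to its cheapest open site; total = fixed + service.
{Tring}: P→Tring 6, Q→Tring 4, R→Tring 5. Service 15; fixed 8; total 23.
{Ashby}: P→Ashby 12, Q→Ashby 3, R→Ashby 4. Service 19; fixed 8; total 27.
{Ashby, Tring}: service 13 + fixed 16 = 29
{Ashby, Upton, Milton, Tring, Dover}: service 8 + fixed 50 = 58
No other subset beats 23.

Open Tring only; minimum total cost 23.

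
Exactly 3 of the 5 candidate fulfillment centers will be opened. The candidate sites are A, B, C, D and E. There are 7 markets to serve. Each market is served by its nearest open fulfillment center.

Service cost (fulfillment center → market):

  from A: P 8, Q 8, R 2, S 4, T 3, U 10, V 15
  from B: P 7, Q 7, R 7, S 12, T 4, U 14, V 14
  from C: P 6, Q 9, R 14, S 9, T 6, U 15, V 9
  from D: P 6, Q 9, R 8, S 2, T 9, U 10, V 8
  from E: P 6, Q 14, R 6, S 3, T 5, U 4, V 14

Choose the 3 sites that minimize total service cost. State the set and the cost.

With exactly 3 open, each market uses its cheapest among the chosen.
{A, D, E}: P→D 6, Q→A 8, R→A 2, S→D 2, T→A 3, U→E 4, V→D 8. Service cost 33.
{A, C, E}: service cost 35
{B, D, E}: service cost 37
Among all 10 size-3 choices, {A, D, E} is lowest.

Choose A, D and E; total service cost 33.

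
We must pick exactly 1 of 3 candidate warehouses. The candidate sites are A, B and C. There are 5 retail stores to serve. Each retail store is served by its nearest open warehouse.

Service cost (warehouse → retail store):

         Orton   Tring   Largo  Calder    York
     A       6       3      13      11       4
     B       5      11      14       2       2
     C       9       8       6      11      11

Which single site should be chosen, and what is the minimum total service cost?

Choose B only; total service cost 34.

With exactly 1 open, each retail store uses its cheapest among the chosen.
{B}: Orton→B 5, Tring→B 11, Largo→B 14, Calder→B 2, York→B 2. Service cost 34.
{A}: service cost 37
{C}: service cost 45
Among all 3 size-1 choices, {B} is lowest.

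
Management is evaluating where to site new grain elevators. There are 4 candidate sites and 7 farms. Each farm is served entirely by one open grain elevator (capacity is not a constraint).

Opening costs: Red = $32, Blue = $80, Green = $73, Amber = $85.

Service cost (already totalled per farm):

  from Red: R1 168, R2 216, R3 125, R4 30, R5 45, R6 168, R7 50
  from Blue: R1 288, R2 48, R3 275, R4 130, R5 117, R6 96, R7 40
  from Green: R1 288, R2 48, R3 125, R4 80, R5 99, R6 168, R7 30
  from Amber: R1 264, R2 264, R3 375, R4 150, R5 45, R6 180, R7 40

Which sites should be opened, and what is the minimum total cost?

For any fixed open set, each farm goes to its cheapest open site; total = fixed + service.
{Red, Blue}: R1→Red 168, R2→Blue 48, R3→Red 125, R4→Red 30, R5→Red 45, R6→Blue 96, R7→Blue 40. Service 552; fixed 112; total 664.
{Red, Green}: service 614 + fixed 105 = 719
{Red, Blue, Green}: service 542 + fixed 185 = 727
{Red, Blue, Green, Amber}: service 542 + fixed 270 = 812
No other subset beats 664.

Open Red and Blue; minimum total cost 664.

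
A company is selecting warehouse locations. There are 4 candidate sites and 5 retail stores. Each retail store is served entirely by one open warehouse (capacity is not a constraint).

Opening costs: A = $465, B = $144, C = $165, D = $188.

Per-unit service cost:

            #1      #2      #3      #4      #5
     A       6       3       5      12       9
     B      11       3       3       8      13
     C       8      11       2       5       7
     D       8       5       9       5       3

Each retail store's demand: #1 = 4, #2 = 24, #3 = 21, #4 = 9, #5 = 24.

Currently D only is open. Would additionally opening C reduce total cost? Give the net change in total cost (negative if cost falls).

Current service cost with {D}: 458.
Adding C: each retail store re-picks its cheapest; new service cost 311, saving 147.
Extra fixed cost: 165. Net change = 165 − 147 = 18.
(Totals: 646 → 664.)

No — net change +18 (cost rises by 18).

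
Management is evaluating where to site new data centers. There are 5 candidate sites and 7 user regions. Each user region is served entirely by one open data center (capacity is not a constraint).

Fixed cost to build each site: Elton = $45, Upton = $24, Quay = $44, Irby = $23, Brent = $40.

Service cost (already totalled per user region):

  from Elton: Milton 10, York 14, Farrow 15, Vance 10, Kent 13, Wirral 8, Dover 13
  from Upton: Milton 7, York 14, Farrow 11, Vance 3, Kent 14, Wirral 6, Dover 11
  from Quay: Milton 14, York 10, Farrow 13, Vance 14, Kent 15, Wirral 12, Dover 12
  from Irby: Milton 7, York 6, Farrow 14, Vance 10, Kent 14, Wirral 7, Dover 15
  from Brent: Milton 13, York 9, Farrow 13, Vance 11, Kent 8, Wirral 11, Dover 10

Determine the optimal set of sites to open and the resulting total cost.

For any fixed open set, each user region goes to its cheapest open site; total = fixed + service.
{Upton}: Milton→Upton 7, York→Upton 14, Farrow→Upton 11, Vance→Upton 3, Kent→Upton 14, Wirral→Upton 6, Dover→Upton 11. Service 66; fixed 24; total 90.
{Irby}: Milton→Irby 7, York→Irby 6, Farrow→Irby 14, Vance→Irby 10, Kent→Irby 14, Wirral→Irby 7, Dover→Irby 15. Service 73; fixed 23; total 96.
{Upton, Irby}: Milton→Upton 7, York→Irby 6, Farrow→Upton 11, Vance→Upton 3, Kent→Upton 14, Wirral→Upton 6, Dover→Upton 11. Service 58; fixed 47; total 105.
{Elton, Upton, Quay, Irby, Brent}: Milton→Upton 7, York→Irby 6, Farrow→Upton 11, Vance→Upton 3, Kent→Brent 8, Wirral→Upton 6, Dover→Brent 10. Service 51; fixed 176; total 227.
No other subset beats 90.

Open Upton only; minimum total cost 90.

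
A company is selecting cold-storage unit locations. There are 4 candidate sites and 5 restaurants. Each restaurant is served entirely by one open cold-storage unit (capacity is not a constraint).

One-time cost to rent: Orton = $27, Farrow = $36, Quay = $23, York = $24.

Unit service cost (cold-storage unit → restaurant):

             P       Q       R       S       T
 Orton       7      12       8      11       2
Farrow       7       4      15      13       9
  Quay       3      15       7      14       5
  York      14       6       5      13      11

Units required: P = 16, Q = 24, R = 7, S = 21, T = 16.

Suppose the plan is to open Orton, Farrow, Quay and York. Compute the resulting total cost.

Each restaurant is assigned to its cheapest site among the open ones.
{Orton, Farrow, Quay, York}: P→Quay 3·16=48, Q→Farrow 4·24=96, R→York 5·7=35, S→Orton 11·21=231, T→Orton 2·16=32. Service 442; fixed 110; total 552.

Total cost: 552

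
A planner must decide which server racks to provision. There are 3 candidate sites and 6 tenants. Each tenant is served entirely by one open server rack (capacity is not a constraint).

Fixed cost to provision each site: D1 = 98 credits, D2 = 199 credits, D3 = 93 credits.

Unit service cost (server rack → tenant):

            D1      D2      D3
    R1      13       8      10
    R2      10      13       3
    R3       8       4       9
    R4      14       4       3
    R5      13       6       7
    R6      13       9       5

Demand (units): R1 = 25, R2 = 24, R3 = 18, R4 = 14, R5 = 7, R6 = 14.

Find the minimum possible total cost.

For any fixed open set, each tenant goes to its cheapest open site; total = fixed + service.
{D3}: R1→D3 10·25=250, R2→D3 3·24=72, R3→D3 9·18=162, R4→D3 3·14=42, R5→D3 7·7=49, R6→D3 5·14=70. Service 645; fixed 93; total 738.
{D2, D3}: R1→D2 8·25=200, R2→D3 3·24=72, R3→D2 4·18=72, R4→D3 3·14=42, R5→D2 6·7=42, R6→D3 5·14=70. Service 498; fixed 292; total 790.
{D1, D3}: service 627 + fixed 191 = 818
{D1, D2, D3}: R1→D2 8·25=200, R2→D3 3·24=72, R3→D2 4·18=72, R4→D3 3·14=42, R5→D2 6·7=42, R6→D3 5·14=70. Service 498; fixed 390; total 888.
No other subset beats 738.

Minimum total cost: 738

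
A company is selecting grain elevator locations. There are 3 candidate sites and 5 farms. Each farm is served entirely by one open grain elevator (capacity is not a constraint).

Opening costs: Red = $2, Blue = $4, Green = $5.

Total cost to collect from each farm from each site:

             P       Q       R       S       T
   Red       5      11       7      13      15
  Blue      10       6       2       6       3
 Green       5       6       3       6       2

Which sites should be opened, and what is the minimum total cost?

Open Green only; minimum total cost 27.

For any fixed open set, each farm goes to its cheapest open site; total = fixed + service.
{Green}: P→Green 5, Q→Green 6, R→Green 3, S→Green 6, T→Green 2. Service 22; fixed 5; total 27.
{Red, Blue}: service 22 + fixed 6 = 28
{Red, Green}: P→Red 5, Q→Green 6, R→Green 3, S→Green 6, T→Green 2. Service 22; fixed 7; total 29.
{Red, Blue, Green}: service 21 + fixed 11 = 32
No other subset beats 27.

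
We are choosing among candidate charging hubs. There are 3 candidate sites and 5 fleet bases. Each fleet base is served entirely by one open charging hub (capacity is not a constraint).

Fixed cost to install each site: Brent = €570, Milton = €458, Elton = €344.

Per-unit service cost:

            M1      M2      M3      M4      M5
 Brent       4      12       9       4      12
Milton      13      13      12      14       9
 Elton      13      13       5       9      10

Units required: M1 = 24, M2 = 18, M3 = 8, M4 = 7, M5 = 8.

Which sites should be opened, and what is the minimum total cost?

Open Elton only; minimum total cost 1073.

For any fixed open set, each fleet base goes to its cheapest open site; total = fixed + service.
{Elton}: M1→Elton 13·24=312, M2→Elton 13·18=234, M3→Elton 5·8=40, M4→Elton 9·7=63, M5→Elton 10·8=80. Service 729; fixed 344; total 1073.
{Brent}: M1→Brent 4·24=96, M2→Brent 12·18=216, M3→Brent 9·8=72, M4→Brent 4·7=28, M5→Brent 12·8=96. Service 508; fixed 570; total 1078.
{Milton}: service 812 + fixed 458 = 1270
{Brent, Milton, Elton}: service 452 + fixed 1372 = 1824
(All 7 nonempty subsets were checked; Elton only is lowest.)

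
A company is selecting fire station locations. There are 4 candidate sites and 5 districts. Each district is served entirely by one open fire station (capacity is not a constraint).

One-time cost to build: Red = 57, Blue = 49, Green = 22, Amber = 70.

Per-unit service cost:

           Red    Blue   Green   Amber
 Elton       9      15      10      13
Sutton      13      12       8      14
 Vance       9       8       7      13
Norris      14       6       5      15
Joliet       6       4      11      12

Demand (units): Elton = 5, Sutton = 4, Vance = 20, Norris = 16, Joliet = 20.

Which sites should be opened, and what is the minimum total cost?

Open Blue and Green; minimum total cost 453.

For any fixed open set, each district goes to its cheapest open site; total = fixed + service.
{Blue, Green}: Elton→Green 10·5=50, Sutton→Green 8·4=32, Vance→Green 7·20=140, Norris→Green 5·16=80, Joliet→Blue 4·20=80. Service 382; fixed 71; total 453.
{Red, Green}: service 417 + fixed 79 = 496
{Red, Blue, Green}: Elton→Red 9·5=45, Sutton→Green 8·4=32, Vance→Green 7·20=140, Norris→Green 5·16=80, Joliet→Blue 4·20=80. Service 377; fixed 128; total 505.
{Red, Blue, Green, Amber}: service 377 + fixed 198 = 575
No other subset beats 453.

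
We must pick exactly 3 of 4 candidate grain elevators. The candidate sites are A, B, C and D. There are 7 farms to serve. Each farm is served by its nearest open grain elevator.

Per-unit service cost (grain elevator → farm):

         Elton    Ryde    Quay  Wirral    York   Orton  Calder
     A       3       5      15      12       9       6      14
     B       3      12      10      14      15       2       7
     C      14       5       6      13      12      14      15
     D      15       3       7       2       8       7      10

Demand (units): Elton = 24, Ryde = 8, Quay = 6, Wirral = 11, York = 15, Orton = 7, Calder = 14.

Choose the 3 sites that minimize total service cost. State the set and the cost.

Choose B, C and D; total service cost 386.

With exactly 3 open, each farm uses its cheapest among the chosen.
{B, C, D}: Elton→B 3·24=72, Ryde→D 3·8=24, Quay→C 6·6=36, Wirral→D 2·11=22, York→D 8·15=120, Orton→B 2·7=14, Calder→B 7·14=98. Service cost 386.
{A, B, D}: service cost 392
{A, C, D}: service cost 456
Among all 4 size-3 choices, {B, C, D} is lowest.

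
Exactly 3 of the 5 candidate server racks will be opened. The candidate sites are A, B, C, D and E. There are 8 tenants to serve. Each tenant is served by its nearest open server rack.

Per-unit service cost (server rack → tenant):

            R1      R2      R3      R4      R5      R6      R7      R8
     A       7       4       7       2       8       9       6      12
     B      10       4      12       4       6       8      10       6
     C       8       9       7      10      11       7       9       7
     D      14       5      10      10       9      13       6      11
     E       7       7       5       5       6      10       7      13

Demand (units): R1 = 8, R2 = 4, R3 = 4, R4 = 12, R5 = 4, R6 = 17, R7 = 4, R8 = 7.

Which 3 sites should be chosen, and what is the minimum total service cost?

With exactly 3 open, each tenant uses its cheapest among the chosen.
{A, C, E}: R1→A 7·8=56, R2→A 4·4=16, R3→E 5·4=20, R4→A 2·12=24, R5→E 6·4=24, R6→C 7·17=119, R7→A 6·4=24, R8→C 7·7=49. Service cost 332.
{A, B, C}: service cost 333
{A, B, E}: service cost 342
Among all 10 size-3 choices, {A, C, E} is lowest.

Choose A, C and E; total service cost 332.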